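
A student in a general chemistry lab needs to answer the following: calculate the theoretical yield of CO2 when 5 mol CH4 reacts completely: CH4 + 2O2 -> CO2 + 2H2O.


Mole ratio CO2:CH4 = 1:1
n(CO2) = 5 × 1/1 = 5.000 mol
mass = 5.000 × 44.01 = 220.05 g

220.05 g


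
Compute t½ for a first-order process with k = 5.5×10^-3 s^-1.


t½ = ln2/k = 0.693147/(5.5×10^-3 s^-1)
= 126.0 s

126.0 s


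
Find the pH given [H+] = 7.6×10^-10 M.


pH = -log10([H+]) = -log10(7.6×10^-10)
= 10 - log10(7.6)
= 10 - 0.88
= 9.12

9.12


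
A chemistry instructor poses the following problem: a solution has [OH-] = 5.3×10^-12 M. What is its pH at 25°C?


pOH = -log10([OH-]) = -log10(5.3×10^-12)
= 12 - log10(5.3) = 11.28
pH = 14 - pOH = 14 - 11.28 = 2.72

2.72


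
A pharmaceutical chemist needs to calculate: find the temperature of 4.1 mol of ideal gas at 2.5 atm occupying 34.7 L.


PV = nRT  (R = 0.08206 L·atm/(mol·K))
T = PV/(nR) = 2.5×34.7/(4.1×0.08206)
= 86.75/0.336446
= 257.84 K

257.84 K


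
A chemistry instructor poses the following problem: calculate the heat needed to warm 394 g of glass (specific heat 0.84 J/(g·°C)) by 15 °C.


q = mcΔT = 394 × 0.84 × 15
= 4964.40 J

4964.40 J


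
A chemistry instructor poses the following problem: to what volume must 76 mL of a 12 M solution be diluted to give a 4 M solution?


C1V1 = C2V2
12 × 76 = 4 × V2
V2 = 912/4 = 228.0 mL

228.0 mL


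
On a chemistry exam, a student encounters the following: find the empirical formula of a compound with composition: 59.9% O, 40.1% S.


Assume 100 g sample. Moles of each element:
  O: 59.9/16.0 = 3.744 mol
  S: 40.1/32.07 = 1.25 mol
Divide by smallest (1.25):
  O: 3.744/1.25 = 3.0
  S: 1.25/1.25 = 1.0
Empirical formula: SO3

SO3


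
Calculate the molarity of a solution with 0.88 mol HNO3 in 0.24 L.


M = n/V = 0.88/0.24 = 3.667 mol/L

3.667 M


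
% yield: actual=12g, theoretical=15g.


% yield = actual/theoretical × 100
= 12/15 × 100
= 80.0%

80.0%


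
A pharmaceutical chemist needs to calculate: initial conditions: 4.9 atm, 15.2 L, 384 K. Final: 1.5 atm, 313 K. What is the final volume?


P1V1/T1 = P2V2/T2
V2 = P1V1T2/(T1P2)
= 4.9×15.2×313/(384×1.5)
= 40.473 L

40.473 L


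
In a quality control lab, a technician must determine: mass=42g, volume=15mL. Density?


ρ = mass/volume
= 42/15
= 2.8 g/mL

2.8 g/mL


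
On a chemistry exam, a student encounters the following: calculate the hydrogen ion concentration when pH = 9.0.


[H+] = 10^(-pH) = 10^(-9.0)
= 1.0×10^-9 M

1.0×10^-9 M


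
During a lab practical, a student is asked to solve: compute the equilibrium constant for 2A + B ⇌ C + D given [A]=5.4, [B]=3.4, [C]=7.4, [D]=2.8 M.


Kc = [C][D]/([A]^2[B])
= (7.4^1 × 2.8^1)/(5.4^2 × 3.4^1)
= 20.72/99.144
= 0.2090

0.2090


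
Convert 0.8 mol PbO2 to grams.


M(PbO2) = 239.2 g/mol
mass = n × M = 0.8 × 239.2 = 191.36 g

191.36 g


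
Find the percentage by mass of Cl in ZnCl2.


M(ZnCl2) = 1×65.38 + 2×35.45 = 136.28 g/mol
Mass of Cl = 2 × 35.45 = 70.90 g/mol
% Cl = 70.90/136.28 × 100 = 52.03%

52.03%


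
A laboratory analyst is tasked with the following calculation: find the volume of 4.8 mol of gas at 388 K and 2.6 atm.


PV = nRT  (R = 0.08206 L·atm/(mol·K))
V = nRT/P = 4.8×0.08206×388/2.6
= 58.78 L

58.78 L


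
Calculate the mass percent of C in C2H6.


M(C2H6) = 2×12.01 + 6×1.008 = 30.068 g/mol
Mass of C = 2 × 12.01 = 24.02 g/mol
% C = 24.02/30.068 × 100 = 79.89%

79.89%


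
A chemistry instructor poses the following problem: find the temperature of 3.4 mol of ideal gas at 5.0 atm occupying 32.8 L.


PV = nRT  (R = 0.08206 L·atm/(mol·K))
T = PV/(nR) = 5.0×32.8/(3.4×0.08206)
= 164.00/0.279004
= 587.81 K

587.81 K


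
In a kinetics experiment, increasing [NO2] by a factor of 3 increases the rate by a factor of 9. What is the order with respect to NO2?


rate ∝ [NO2]^n
3^n = 9 → n = 2
Order in NO2: 2

2


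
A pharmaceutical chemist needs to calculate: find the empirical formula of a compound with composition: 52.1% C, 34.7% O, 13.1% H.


Assume 100 g sample. Moles of each element:
  C: 52.1/12.01 = 4.338 mol
  O: 34.7/16.0 = 2.169 mol
  H: 13.1/1.008 = 12.996 mol
Divide by smallest (2.169):
  C: 4.338/2.169 = 2.0
  O: 2.169/2.169 = 1.0
  H: 12.996/2.169 = 5.99
Empirical formula: C2H6O

C2H6O


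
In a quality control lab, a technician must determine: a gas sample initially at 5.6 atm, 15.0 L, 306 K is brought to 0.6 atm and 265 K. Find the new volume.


P1V1/T1 = P2V2/T2
V2 = P1V1T2/(T1P2)
= 5.6×15.0×265/(306×0.6)
= 121.242 L

121.242 L


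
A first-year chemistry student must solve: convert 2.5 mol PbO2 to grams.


M(PbO2) = 239.2 g/mol
mass = n × M = 2.5 × 239.2 = 598.00 g

598.00 g


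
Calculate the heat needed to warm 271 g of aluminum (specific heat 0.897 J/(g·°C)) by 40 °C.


q = mcΔT = 271 × 0.897 × 40
= 9723.48 J

9723.48 J


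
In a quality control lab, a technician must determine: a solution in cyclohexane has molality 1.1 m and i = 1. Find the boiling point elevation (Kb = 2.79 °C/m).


ΔTb = Kb × m × i
= 2.79 × 1.1 × 1
= 3.069 °C

3.069 °C


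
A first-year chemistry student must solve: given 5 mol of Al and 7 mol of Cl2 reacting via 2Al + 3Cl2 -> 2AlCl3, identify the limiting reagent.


Mole ratio available / coefficient:
  Al: 5/2 = 2.500
  Cl2: 7/3 = 2.333
Smaller ratio is limiting.

Cl2


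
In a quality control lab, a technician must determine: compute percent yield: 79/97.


% yield = actual/theoretical × 100
= 79/97 × 100
= 81.44%

81.44%


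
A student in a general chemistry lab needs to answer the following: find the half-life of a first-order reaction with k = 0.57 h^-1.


t½ = ln2/k = 0.693147/(0.57 h^-1)
= 1.216 h

1.216 h


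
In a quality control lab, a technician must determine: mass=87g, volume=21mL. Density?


ρ = mass/volume
= 87/21
= 4.143 g/mL

4.143 g/mL


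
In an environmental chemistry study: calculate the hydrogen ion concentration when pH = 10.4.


[H+] = 10^(-pH) = 10^(-10.4)
= 3.98×10^-11 M

3.98×10^-11 M


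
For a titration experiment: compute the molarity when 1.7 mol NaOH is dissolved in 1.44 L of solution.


M = n/V = 1.7/1.44 = 1.181 mol/L

1.181 M


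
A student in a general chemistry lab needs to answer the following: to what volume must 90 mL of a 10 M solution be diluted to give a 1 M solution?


C1V1 = C2V2
10 × 90 = 1 × V2
V2 = 900/1 = 900.0 mL

900.0 mL


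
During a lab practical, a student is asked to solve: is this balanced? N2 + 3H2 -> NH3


Equation: N2 + 3H2 -> NH3
Check atoms: H: 6≠3, N: 2≠1
Not balanced

No, not balanced


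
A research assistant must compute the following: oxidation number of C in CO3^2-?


x + 3(-2) = -2, so x = +4
Oxidation number: +4

+4


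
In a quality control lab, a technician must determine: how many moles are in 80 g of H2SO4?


M(H2SO4) = 98.09 g/mol
n = mass/M = 80/98.09 = 0.8156 mol

0.8156 mol


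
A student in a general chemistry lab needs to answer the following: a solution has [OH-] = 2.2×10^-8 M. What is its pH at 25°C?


pOH = -log10([OH-]) = -log10(2.2×10^-8)
= 8 - log10(2.2) = 7.66
pH = 14 - pOH = 14 - 7.66 = 6.34

6.34


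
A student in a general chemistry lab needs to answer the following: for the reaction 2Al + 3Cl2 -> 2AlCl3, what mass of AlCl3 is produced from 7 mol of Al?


Mole ratio AlCl3:Al = 2:2
n(AlCl3) = 7 × 2/2 = 7.000 mol
mass = 7.000 × 133.33 = 933.31 g

933.31 g


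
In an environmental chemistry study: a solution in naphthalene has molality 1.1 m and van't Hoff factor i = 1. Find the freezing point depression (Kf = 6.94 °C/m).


ΔTf = Kf × m × i
= 6.94 × 1.1 × 1
= 7.634 °C

7.634 °C


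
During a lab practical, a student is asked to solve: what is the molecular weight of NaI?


M(NaI) = 1×22.99 + 1×126.9
= 22.99 + 126.9
= 149.89 g/mol

149.89 g/mol


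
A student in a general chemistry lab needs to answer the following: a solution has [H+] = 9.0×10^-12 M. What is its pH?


pH = -log10([H+]) = -log10(9.0×10^-12)
= 12 - log10(9.0)
= 12 - 0.95
= 11.05

11.05


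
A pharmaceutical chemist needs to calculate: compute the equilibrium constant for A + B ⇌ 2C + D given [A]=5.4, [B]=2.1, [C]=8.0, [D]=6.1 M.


Kc = [C]^2[D]/([A][B])
= (8.0^2 × 6.1^1)/(5.4^1 × 2.1^1)
= 390.4/11.34
= 34.43

34.43


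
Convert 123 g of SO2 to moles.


M(SO2) = 64.07 g/mol
n = mass/M = 123/64.07 = 1.9198 mol

1.9198 mol


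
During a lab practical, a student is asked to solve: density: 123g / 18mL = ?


ρ = mass/volume
= 123/18
= 6.833 g/mL

6.833 g/mL


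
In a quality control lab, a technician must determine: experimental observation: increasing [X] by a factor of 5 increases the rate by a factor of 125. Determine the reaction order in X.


rate ∝ [X]^n
5^n = 125 → n = 3
Order in X: 3

3


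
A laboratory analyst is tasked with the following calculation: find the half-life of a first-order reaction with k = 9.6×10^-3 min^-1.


t½ = ln2/k = 0.693147/(9.6×10^-3 min^-1)
= 72.20 min

72.20 min


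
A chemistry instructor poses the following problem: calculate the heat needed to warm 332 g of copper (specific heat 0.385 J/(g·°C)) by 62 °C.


q = mcΔT = 332 × 0.385 × 62
= 7924.84 J

7924.84 J


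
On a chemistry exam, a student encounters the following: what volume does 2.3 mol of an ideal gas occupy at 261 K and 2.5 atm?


PV = nRT  (R = 0.08206 L·atm/(mol·K))
V = nRT/P = 2.3×0.08206×261/2.5
= 19.704 L

19.704 L


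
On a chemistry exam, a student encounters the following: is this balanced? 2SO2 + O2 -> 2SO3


Equation: 2SO2 + O2 -> 2SO3
Check atoms: O: 6=6, S: 2=2
Balanced

Yes, balanced


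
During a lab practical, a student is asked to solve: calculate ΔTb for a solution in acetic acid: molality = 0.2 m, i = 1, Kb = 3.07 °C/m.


ΔTb = Kb × m × i
= 3.07 × 0.2 × 1
= 0.614 °C

0.614 °C


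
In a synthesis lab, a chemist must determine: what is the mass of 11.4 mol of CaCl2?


M(CaCl2) = 110.98 g/mol
mass = n × M = 11.4 × 110.98 = 1265.17 g

1265.17 g


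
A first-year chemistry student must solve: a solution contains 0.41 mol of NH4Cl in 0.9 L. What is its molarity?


M = n/V = 0.41/0.9 = 0.456 mol/L

0.456 M


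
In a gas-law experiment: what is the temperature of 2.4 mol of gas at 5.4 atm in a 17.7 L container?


PV = nRT  (R = 0.08206 L·atm/(mol·K))
T = PV/(nR) = 5.4×17.7/(2.4×0.08206)
= 95.58/0.196944
= 485.32 K

485.32 K


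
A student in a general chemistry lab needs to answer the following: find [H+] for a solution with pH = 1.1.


[H+] = 10^(-pH) = 10^(-1.1)
= 7.94×10^-2 M

7.94×10^-2 M


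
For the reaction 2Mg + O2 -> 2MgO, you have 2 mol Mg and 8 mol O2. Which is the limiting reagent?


Mole ratio available / coefficient:
  Mg: 2/2 = 1.000
  O2: 8/1 = 8.000
Smaller ratio is limiting.

Mg


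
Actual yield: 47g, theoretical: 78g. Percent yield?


% yield = actual/theoretical × 100
= 47/78 × 100
= 60.26%

60.26%


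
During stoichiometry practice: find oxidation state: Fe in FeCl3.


x + 3(-1) = 0, so x = +3
Oxidation number: +3

+3


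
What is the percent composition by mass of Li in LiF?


M(LiF) = 1×6.94 + 1×19.0 = 25.94 g/mol
Mass of Li = 1 × 6.94 = 6.94 g/mol
% Li = 6.94/25.94 × 100 = 26.75%

26.75%


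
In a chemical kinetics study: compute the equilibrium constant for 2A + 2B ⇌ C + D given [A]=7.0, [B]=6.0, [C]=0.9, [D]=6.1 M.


Kc = [C][D]/([A]^2[B]^2)
= (0.9^1 × 6.1^1)/(7.0^2 × 6.0^2)
= 5.49/1764
= 0.003112

0.003112


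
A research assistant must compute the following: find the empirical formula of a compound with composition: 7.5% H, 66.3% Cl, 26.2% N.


Assume 100 g sample. Moles of each element:
  H: 7.5/1.008 = 7.44 mol
  Cl: 66.3/35.45 = 1.87 mol
  N: 26.2/14.01 = 1.87 mol
Divide by smallest (1.87):
  H: 7.44/1.87 = 3.98
  Cl: 1.87/1.87 = 1.0
  N: 1.87/1.87 = 1.0
Empirical formula: NH4Cl

NH4Cl


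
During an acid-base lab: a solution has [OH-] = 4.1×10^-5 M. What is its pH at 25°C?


pOH = -log10([OH-]) = -log10(4.1×10^-5)
= 5 - log10(4.1) = 4.39
pH = 14 - pOH = 14 - 4.39 = 9.61

9.61


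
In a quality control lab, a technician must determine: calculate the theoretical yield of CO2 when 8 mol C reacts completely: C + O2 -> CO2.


Mole ratio CO2:C = 1:1
n(CO2) = 8 × 1/1 = 8.000 mol
mass = 8.000 × 44.01 = 352.08 g

352.08 g


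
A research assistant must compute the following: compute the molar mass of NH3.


M(NH3) = 1×14.01 + 3×1.008
= 14.01 + 3.02
= 17.03 g/mol

17.03 g/mol


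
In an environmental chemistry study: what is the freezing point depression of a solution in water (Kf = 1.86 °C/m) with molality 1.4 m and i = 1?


ΔTf = Kf × m × i
= 1.86 × 1.4 × 1
= 2.604 °C

2.604 °C


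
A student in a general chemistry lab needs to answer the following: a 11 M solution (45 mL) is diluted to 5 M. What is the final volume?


C1V1 = C2V2
11 × 45 = 5 × V2
V2 = 495/5 = 99.0 mL

99.0 mL


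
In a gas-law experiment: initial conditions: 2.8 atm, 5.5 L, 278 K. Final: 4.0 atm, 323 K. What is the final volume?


P1V1/T1 = P2V2/T2
V2 = P1V1T2/(T1P2)
= 2.8×5.5×323/(278×4.0)
= 4.473 L

4.473 L


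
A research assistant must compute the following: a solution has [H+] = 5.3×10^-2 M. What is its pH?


pH = -log10([H+]) = -log10(5.3×10^-2)
= 2 - log10(5.3)
= 2 - 0.72
= 1.28

1.28


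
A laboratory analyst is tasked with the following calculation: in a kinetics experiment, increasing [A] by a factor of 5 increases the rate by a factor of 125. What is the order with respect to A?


rate ∝ [A]^n
5^n = 125 → n = 3
Order in A: 3

3


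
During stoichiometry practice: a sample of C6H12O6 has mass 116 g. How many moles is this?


M(C6H12O6) = 180.16 g/mol
n = mass/M = 116/180.16 = 0.6439 mol

0.6439 mol


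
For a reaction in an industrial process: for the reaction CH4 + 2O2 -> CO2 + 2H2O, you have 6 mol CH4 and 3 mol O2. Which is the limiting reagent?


Mole ratio available / coefficient:
  CH4: 6/1 = 6.000
  O2: 3/2 = 1.500
Smaller ratio is limiting.

O2


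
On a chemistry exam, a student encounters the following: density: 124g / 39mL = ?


ρ = mass/volume
= 124/39
= 3.179 g/mL

3.179 g/mL


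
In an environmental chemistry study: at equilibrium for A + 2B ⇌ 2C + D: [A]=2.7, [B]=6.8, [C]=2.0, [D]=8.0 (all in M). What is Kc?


Kc = [C]^2[D]/([A][B]^2)
= (2.0^2 × 8.0^1)/(2.7^1 × 6.8^2)
= 32/124.848
= 0.2563

0.2563


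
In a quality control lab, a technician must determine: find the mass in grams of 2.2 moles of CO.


M(CO) = 28.01 g/mol
mass = n × M = 2.2 × 28.01 = 61.62 g

61.62 g


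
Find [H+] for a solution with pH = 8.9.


[H+] = 10^(-pH) = 10^(-8.9)
= 1.26×10^-9 M

1.26×10^-9 M


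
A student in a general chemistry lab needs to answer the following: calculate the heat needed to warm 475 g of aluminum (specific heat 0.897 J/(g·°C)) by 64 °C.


q = mcΔT = 475 × 0.897 × 64
= 27268.80 J

27268.80 J


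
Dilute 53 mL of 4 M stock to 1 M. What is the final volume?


C1V1 = C2V2
4 × 53 = 1 × V2
V2 = 212/1 = 212.0 mL

212.0 mL


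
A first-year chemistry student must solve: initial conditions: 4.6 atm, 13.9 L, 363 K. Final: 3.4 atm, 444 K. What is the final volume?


P1V1/T1 = P2V2/T2
V2 = P1V1T2/(T1P2)
= 4.6×13.9×444/(363×3.4)
= 23.002 L

23.002 L


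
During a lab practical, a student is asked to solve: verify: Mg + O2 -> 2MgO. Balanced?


Equation: Mg + O2 -> 2MgO
Check atoms: Mg: 1≠2, O: 2=2
Not balanced

No, not balanced


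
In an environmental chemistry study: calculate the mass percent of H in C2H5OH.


M(C2H5OH) = 2×12.01 + 6×1.008 + 1×16.0 = 46.068 g/mol
Mass of H = 6 × 1.008 = 6.048 g/mol
% H = 6.048/46.068 × 100 = 13.13%

13.13%


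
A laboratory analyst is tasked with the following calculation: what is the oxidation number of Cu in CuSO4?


Sulfate is -2, so Cu = +2
Oxidation number: +2

+2


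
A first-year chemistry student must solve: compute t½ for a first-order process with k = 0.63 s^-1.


t½ = ln2/k = 0.693147/(0.63 s^-1)
= 1.100 s

1.100 s


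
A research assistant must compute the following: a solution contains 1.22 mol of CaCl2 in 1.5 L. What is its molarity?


M = n/V = 1.22/1.5 = 0.813 mol/L

0.813 M


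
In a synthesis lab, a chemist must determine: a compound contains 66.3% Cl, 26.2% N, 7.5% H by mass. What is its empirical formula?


Assume 100 g sample. Moles of each element:
  Cl: 66.3/35.45 = 1.87 mol
  N: 26.2/14.01 = 1.87 mol
  H: 7.5/1.008 = 7.44 mol
Divide by smallest (1.87):
  Cl: 1.87/1.87 = 1.0
  N: 1.87/1.87 = 1.0
  H: 7.44/1.87 = 3.98
Empirical formula: NH4Cl

NH4Cl


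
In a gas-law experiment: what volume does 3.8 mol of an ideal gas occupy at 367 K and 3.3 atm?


PV = nRT  (R = 0.08206 L·atm/(mol·K))
V = nRT/P = 3.8×0.08206×367/3.3
= 34.679 L

34.679 L


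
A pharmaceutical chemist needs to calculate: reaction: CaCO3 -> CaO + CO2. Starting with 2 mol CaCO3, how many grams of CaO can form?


Mole ratio CaO:CaCO3 = 1:1
n(CaO) = 2 × 1/1 = 2.000 mol
mass = 2.000 × 56.08 = 112.16 g

112.16 g


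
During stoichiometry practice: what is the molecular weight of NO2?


M(NO2) = 1×14.01 + 2×16.0
= 14.01 + 32.0
= 46.01 g/mol

46.01 g/mol


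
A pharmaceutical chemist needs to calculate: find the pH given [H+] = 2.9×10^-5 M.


pH = -log10([H+]) = -log10(2.9×10^-5)
= 5 - log10(2.9)
= 5 - 0.46
= 4.54

4.54


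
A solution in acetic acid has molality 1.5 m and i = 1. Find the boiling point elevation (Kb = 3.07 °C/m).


ΔTb = Kb × m × i
= 3.07 × 1.5 × 1
= 4.605 °C

4.605 °C


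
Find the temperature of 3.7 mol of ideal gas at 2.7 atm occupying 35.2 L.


PV = nRT  (R = 0.08206 L·atm/(mol·K))
T = PV/(nR) = 2.7×35.2/(3.7×0.08206)
= 95.04/0.303622
= 313.02 K

313.02 K


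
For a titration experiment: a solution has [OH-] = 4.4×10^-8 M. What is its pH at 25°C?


pOH = -log10([OH-]) = -log10(4.4×10^-8)
= 8 - log10(4.4) = 7.36
pH = 14 - pOH = 14 - 7.36 = 6.64

6.64


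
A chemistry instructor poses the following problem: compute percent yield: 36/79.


% yield = actual/theoretical × 100
= 36/79 × 100
= 45.57%

45.57%


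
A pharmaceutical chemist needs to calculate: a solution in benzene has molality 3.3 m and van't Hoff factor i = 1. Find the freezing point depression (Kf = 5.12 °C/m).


ΔTf = Kf × m × i
= 5.12 × 3.3 × 1
= 16.896 °C

16.896 °C


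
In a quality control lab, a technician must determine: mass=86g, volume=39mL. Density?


ρ = mass/volume
= 86/39
= 2.205 g/mL

2.205 g/mL


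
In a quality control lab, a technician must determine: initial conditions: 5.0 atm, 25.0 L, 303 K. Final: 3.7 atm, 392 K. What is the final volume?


P1V1/T1 = P2V2/T2
V2 = P1V1T2/(T1P2)
= 5.0×25.0×392/(303×3.7)
= 43.707 L

43.707 L


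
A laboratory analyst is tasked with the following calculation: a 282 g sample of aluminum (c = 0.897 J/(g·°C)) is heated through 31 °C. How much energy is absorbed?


q = mcΔT = 282 × 0.897 × 31
= 7841.57 J

7841.57 J


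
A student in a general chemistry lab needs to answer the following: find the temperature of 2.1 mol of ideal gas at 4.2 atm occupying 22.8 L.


PV = nRT  (R = 0.08206 L·atm/(mol·K))
T = PV/(nR) = 4.2×22.8/(2.1×0.08206)
= 95.76/0.172326
= 555.69 K

555.69 K


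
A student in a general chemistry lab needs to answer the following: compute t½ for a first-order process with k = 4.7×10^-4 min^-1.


t½ = ln2/k = 0.693147/(4.7×10^-4 min^-1)
= 1475 min

1475 min


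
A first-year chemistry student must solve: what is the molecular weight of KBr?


M(KBr) = 1×39.1 + 1×79.9
= 39.1 + 79.9
= 119.0 g/mol

119.0 g/mol


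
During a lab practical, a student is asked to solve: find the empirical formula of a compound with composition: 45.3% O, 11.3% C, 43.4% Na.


Assume 100 g sample. Moles of each element:
  O: 45.3/16.0 = 2.831 mol
  C: 11.3/12.01 = 0.941 mol
  Na: 43.4/22.99 = 1.888 mol
Divide by smallest (0.941):
  O: 2.831/0.941 = 3.01
  C: 0.941/0.941 = 1.0
  Na: 1.888/0.941 = 2.01
Empirical formula: Na2CO3

Na2CO3


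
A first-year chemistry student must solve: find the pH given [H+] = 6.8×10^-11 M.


pH = -log10([H+]) = -log10(6.8×10^-11)
= 11 - log10(6.8)
= 11 - 0.83
= 10.17

10.17


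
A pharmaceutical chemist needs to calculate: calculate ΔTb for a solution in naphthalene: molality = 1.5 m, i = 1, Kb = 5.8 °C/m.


ΔTb = Kb × m × i
= 5.8 × 1.5 × 1
= 8.7 °C

8.7 °C


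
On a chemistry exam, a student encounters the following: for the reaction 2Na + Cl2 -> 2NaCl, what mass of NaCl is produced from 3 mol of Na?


Mole ratio NaCl:Na = 2:2
n(NaCl) = 3 × 2/2 = 3.000 mol
mass = 3.000 × 58.44 = 175.32 g

175.32 g


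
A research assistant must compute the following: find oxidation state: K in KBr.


Group 1 metal: +1
Oxidation number: +1

+1


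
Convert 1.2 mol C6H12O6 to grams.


M(C6H12O6) = 180.16 g/mol
mass = n × M = 1.2 × 180.16 = 216.19 g

216.19 g


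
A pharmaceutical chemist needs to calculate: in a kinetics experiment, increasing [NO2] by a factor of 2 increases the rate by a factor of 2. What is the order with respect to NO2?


rate ∝ [NO2]^n
2^n = 2 → n = 1
Order in NO2: 1

1


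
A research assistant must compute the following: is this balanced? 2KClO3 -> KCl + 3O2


Equation: 2KClO3 -> KCl + 3O2
Check atoms: Cl: 2≠1, K: 2≠1, O: 6=6
Not balanced

No, not balanced


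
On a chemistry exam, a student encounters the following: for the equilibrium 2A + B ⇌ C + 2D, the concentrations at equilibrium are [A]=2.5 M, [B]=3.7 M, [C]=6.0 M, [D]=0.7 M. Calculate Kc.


Kc = [C][D]^2/([A]^2[B])
= (6.0^1 × 0.7^2)/(2.5^2 × 3.7^1)
= 2.94/23.125
= 0.1271

0.1271


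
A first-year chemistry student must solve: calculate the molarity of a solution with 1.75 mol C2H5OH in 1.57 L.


M = n/V = 1.75/1.57 = 1.115 mol/L

1.115 M


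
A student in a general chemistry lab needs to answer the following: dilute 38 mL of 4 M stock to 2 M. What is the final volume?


C1V1 = C2V2
4 × 38 = 2 × V2
V2 = 152/2 = 76.0 mL

76.0 mL


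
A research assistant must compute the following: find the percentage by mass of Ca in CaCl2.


M(CaCl2) = 1×40.08 + 2×35.45 = 110.98 g/mol
Mass of Ca = 1 × 40.08 = 40.08 g/mol
% Ca = 40.08/110.98 × 100 = 36.11%

36.11%


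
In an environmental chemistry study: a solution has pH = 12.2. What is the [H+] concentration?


[H+] = 10^(-pH) = 10^(-12.2)
= 6.31×10^-13 M

6.31×10^-13 M


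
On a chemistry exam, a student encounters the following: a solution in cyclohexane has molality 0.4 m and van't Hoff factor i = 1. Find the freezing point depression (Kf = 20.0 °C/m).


ΔTf = Kf × m × i
= 20.0 × 0.4 × 1
= 8.0 °C

8.0 °C


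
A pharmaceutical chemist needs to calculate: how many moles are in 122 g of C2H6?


M(C2H6) = 30.07 g/mol
n = mass/M = 122/30.07 = 4.0572 mol

4.0572 mol


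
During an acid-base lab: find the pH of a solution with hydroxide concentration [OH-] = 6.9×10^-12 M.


pOH = -log10([OH-]) = -log10(6.9×10^-12)
= 12 - log10(6.9) = 11.16
pH = 14 - pOH = 14 - 11.16 = 2.84

2.84


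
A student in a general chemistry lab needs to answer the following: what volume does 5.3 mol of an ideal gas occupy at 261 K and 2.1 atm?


PV = nRT  (R = 0.08206 L·atm/(mol·K))
V = nRT/P = 5.3×0.08206×261/2.1
= 54.054 L

54.054 L


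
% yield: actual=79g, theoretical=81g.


% yield = actual/theoretical × 100
= 79/81 × 100
= 97.53%

97.53%


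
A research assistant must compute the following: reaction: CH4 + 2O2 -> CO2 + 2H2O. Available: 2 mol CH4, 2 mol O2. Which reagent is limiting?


Mole ratio available / coefficient:
  CH4: 2/1 = 2.000
  O2: 2/2 = 1.000
Smaller ratio is limiting.

O2


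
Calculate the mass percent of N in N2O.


M(N2O) = 2×14.01 + 1×16.0 = 44.02 g/mol
Mass of N = 2 × 14.01 = 28.02 g/mol
% N = 28.02/44.02 × 100 = 63.65%

63.65%


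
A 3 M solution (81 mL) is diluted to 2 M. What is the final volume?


C1V1 = C2V2
3 × 81 = 2 × V2
V2 = 243/2 = 121.5 mL

121.5 mL


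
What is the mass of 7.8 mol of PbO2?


M(PbO2) = 239.2 g/mol
mass = n × M = 7.8 × 239.2 = 1865.76 g

1865.76 g


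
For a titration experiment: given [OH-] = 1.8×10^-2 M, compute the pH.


pOH = -log10([OH-]) = -log10(1.8×10^-2)
= 2 - log10(1.8) = 1.74
pH = 14 - pOH = 14 - 1.74 = 12.26

12.26


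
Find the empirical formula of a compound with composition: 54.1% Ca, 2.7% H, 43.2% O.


Assume 100 g sample. Moles of each element:
  Ca: 54.1/40.08 = 1.35 mol
  H: 2.7/1.008 = 2.679 mol
  O: 43.2/16.0 = 2.7 mol
Divide by smallest (1.35):
  Ca: 1.35/1.35 = 1.0
  H: 2.679/1.35 = 1.98
  O: 2.7/1.35 = 2.0
Empirical formula: CaO2H2

CaO2H2


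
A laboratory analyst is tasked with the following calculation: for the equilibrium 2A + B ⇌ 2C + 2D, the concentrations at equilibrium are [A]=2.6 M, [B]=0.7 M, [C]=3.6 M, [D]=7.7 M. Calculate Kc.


Kc = [C]^2[D]^2/([A]^2[B])
= (3.6^2 × 7.7^2)/(2.6^2 × 0.7^1)
= 768.3984/4.732
= 162.4

162.4


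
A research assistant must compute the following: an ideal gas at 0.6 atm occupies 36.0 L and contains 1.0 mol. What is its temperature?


PV = nRT  (R = 0.08206 L·atm/(mol·K))
T = PV/(nR) = 0.6×36.0/(1.0×0.08206)
= 21.60/0.082060
= 263.22 K

263.22 K


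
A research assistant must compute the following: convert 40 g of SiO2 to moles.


M(SiO2) = 60.09 g/mol
n = mass/M = 40/60.09 = 0.6657 mol

0.6657 mol


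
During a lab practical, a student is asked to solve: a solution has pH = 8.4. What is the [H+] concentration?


[H+] = 10^(-pH) = 10^(-8.4)
= 3.98×10^-9 M

3.98×10^-9 M


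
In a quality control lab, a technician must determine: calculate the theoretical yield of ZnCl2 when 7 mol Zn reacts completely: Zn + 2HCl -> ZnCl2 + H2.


Mole ratio ZnCl2:Zn = 1:1
n(ZnCl2) = 7 × 1/1 = 7.000 mol
mass = 7.000 × 136.28 = 953.96 g

953.96 g


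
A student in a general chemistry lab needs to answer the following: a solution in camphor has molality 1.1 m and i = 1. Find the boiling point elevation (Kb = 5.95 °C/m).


ΔTb = Kb × m × i
= 5.95 × 1.1 × 1
= 6.545 °C

6.545 °C


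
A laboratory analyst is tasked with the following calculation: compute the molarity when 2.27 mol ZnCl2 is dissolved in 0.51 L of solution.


M = n/V = 2.27/0.51 = 4.451 mol/L

4.451 M


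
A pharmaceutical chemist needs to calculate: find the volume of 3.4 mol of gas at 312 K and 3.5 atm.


PV = nRT  (R = 0.08206 L·atm/(mol·K))
V = nRT/P = 3.4×0.08206×312/3.5
= 24.871 L

24.871 L


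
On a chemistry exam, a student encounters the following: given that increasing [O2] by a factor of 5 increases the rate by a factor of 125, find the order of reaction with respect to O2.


rate ∝ [O2]^n
5^n = 125 → n = 3
Order in O2: 3

3


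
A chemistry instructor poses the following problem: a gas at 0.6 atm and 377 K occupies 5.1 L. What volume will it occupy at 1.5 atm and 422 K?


P1V1/T1 = P2V2/T2
V2 = P1V1T2/(T1P2)
= 0.6×5.1×422/(377×1.5)
= 2.284 L

2.284 L


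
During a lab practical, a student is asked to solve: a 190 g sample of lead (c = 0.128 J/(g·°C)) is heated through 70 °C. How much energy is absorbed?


q = mcΔT = 190 × 0.128 × 70
= 1702.40 J

1702.40 J


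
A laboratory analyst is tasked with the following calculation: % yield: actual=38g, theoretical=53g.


% yield = actual/theoretical × 100
= 38/53 × 100
= 71.7%

71.7%


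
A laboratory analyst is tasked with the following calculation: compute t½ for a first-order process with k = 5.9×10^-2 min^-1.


t½ = ln2/k = 0.693147/(5.9×10^-2 min^-1)
= 11.75 min

11.75 min


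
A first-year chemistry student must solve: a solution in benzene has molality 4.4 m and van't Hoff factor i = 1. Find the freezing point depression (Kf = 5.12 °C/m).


ΔTf = Kf × m × i
= 5.12 × 4.4 × 1
= 22.528 °C

22.528 °C


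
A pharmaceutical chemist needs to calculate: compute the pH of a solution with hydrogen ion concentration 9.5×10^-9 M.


pH = -log10([H+]) = -log10(9.5×10^-9)
= 9 - log10(9.5)
= 9 - 0.98
= 8.02

8.02


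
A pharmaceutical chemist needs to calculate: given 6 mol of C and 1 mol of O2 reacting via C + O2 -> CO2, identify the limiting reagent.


Mole ratio available / coefficient:
  C: 6/1 = 6.000
  O2: 1/1 = 1.000
Smaller ratio is limiting.

O2


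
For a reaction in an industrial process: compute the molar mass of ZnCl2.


M(ZnCl2) = 1×65.38 + 2×35.45
= 65.38 + 70.9
= 136.28 g/mol

136.28 g/mol


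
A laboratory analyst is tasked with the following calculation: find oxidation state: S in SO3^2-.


x + 3(-2) = -2, so x = +4
Oxidation number: +4

+4


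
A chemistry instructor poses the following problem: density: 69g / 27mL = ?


ρ = mass/volume
= 69/27
= 2.556 g/mL

2.556 g/mL


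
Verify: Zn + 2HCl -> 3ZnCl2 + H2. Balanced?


Equation: Zn + 2HCl -> 3ZnCl2 + H2
Check atoms: Cl: 2≠6, H: 2=2, Zn: 1≠3
Not balanced

No, not balanced


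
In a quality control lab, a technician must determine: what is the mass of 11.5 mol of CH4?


M(CH4) = 16.04 g/mol
mass = n × M = 11.5 × 16.04 = 184.46 g

184.46 g


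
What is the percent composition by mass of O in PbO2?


M(PbO2) = 1×207.2 + 2×16.0 = 239.20 g/mol
Mass of O = 2 × 16.0 = 32.00 g/mol
% O = 32.00/239.20 × 100 = 13.38%

13.38%


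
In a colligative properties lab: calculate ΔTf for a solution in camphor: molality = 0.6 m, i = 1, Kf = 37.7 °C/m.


ΔTf = Kf × m × i
= 37.7 × 0.6 × 1
= 22.62 °C

22.62 °C


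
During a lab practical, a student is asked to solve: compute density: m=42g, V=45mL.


ρ = mass/volume
= 42/45
= 0.933 g/mL

0.933 g/mL


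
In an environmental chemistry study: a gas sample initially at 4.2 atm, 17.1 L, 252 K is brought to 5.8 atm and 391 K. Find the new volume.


P1V1/T1 = P2V2/T2
V2 = P1V1T2/(T1P2)
= 4.2×17.1×391/(252×5.8)
= 19.213 L

19.213 L


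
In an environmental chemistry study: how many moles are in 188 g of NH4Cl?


M(NH4Cl) = 53.49 g/mol
n = mass/M = 188/53.49 = 3.5147 mol

3.5147 mol


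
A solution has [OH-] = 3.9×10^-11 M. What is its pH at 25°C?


pOH = -log10([OH-]) = -log10(3.9×10^-11)
= 11 - log10(3.9) = 10.41
pH = 14 - pOH = 14 - 10.41 = 3.59

3.59


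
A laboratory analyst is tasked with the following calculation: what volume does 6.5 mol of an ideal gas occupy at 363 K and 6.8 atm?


PV = nRT  (R = 0.08206 L·atm/(mol·K))
V = nRT/P = 6.5×0.08206×363/6.8
= 28.474 L

28.474 L


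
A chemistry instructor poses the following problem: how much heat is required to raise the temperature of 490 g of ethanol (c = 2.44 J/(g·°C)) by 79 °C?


q = mcΔT = 490 × 2.44 × 79
= 94452.40 J

94452.40 J


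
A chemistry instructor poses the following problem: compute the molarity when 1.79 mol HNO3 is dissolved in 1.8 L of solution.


M = n/V = 1.79/1.8 = 0.994 mol/L

0.994 M


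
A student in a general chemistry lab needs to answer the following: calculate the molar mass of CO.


M(CO) = 1×12.01 + 1×16.0
= 12.01 + 16.0
= 28.01 g/mol

28.01 g/mol


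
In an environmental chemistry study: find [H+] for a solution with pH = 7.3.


[H+] = 10^(-pH) = 10^(-7.3)
= 5.01×10^-8 M

5.01×10^-8 M


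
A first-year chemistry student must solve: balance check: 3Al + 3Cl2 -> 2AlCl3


Equation: 3Al + 3Cl2 -> 2AlCl3
Check atoms: Al: 3≠2, Cl: 6=6
Not balanced

No, not balanced


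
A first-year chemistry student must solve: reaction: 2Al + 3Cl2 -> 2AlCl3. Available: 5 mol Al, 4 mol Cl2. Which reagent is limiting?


Mole ratio available / coefficient:
  Al: 5/2 = 2.500
  Cl2: 4/3 = 1.333
Smaller ratio is limiting.

Cl2


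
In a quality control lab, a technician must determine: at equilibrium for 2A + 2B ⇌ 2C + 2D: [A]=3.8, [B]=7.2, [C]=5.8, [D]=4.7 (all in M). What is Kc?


Kc = [C]^2[D]^2/([A]^2[B]^2)
= (5.8^2 × 4.7^2)/(3.8^2 × 7.2^2)
= 743.1076/748.5696
= 0.9927

0.9927


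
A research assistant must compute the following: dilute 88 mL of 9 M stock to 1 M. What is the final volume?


C1V1 = C2V2
9 × 88 = 1 × V2
V2 = 792/1 = 792.0 mL

792.0 mL


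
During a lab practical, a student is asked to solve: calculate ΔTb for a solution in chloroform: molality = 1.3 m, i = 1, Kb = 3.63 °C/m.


ΔTb = Kb × m × i
= 3.63 × 1.3 × 1
= 4.719 °C

4.719 °C


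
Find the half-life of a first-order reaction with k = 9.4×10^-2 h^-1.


t½ = ln2/k = 0.693147/(9.4×10^-2 h^-1)
= 7.374 h

7.374 h


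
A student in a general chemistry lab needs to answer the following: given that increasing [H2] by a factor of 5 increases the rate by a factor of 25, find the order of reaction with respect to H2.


rate ∝ [H2]^n
5^n = 25 → n = 2
Order in H2: 2

2


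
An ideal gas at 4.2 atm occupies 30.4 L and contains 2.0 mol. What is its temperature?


PV = nRT  (R = 0.08206 L·atm/(mol·K))
T = PV/(nR) = 4.2×30.4/(2.0×0.08206)
= 127.68/0.164120
= 777.97 K

777.97 K


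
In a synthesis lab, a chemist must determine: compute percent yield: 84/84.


% yield = actual/theoretical × 100
= 84/84 × 100
= 100.0%

100.0%


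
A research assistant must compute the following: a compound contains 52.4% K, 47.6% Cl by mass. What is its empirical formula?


Assume 100 g sample. Moles of each element:
  K: 52.4/39.1 = 1.34 mol
  Cl: 47.6/35.45 = 1.343 mol
Divide by smallest (1.34):
  K: 1.34/1.34 = 1.0
  Cl: 1.343/1.34 = 1.0
Empirical formula: KCl

KCl


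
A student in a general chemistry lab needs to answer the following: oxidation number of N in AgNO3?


(+1) + x + 3(-2) = 0, so x = +5
Oxidation number: +5

+5


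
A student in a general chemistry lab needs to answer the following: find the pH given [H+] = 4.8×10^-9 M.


pH = -log10([H+]) = -log10(4.8×10^-9)
= 9 - log10(4.8)
= 9 - 0.68
= 8.32

8.32


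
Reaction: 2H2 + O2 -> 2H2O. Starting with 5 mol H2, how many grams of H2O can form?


Mole ratio H2O:H2 = 2:2
n(H2O) = 5 × 2/2 = 5.000 mol
mass = 5.000 × 18.02 = 90.1 g

90.1 g


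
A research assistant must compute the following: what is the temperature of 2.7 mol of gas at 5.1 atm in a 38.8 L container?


PV = nRT  (R = 0.08206 L·atm/(mol·K))
T = PV/(nR) = 5.1×38.8/(2.7×0.08206)
= 197.88/0.221562
= 893.11 K

893.11 K


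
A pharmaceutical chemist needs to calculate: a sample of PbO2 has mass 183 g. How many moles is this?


M(PbO2) = 239.2 g/mol
n = mass/M = 183/239.2 = 0.7651 mol

0.7651 mol


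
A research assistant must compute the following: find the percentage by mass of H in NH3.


M(NH3) = 1×14.01 + 3×1.008 = 17.034 g/mol
Mass of H = 3 × 1.008 = 3.024 g/mol
% H = 3.024/17.034 × 100 = 17.75%

17.75%


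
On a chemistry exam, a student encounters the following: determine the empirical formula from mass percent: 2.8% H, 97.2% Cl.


Assume 100 g sample. Moles of each element:
  H: 2.8/1.008 = 2.778 mol
  Cl: 97.2/35.45 = 2.742 mol
Divide by smallest (2.742):
  H: 2.778/2.742 = 1.01
  Cl: 2.742/2.742 = 1.0
Empirical formula: HCl

HCl


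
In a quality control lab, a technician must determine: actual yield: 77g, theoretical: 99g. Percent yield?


% yield = actual/theoretical × 100
= 77/99 × 100
= 77.78%

77.78%


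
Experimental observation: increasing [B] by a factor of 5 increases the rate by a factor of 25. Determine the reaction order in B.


rate ∝ [B]^n
5^n = 25 → n = 2
Order in B: 2

2


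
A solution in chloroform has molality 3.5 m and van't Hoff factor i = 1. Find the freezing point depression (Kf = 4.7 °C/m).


ΔTf = Kf × m × i
= 4.7 × 3.5 × 1
= 16.45 °C

16.45 °C


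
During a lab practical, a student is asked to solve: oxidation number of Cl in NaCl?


halide: -1
Oxidation number: -1

-1


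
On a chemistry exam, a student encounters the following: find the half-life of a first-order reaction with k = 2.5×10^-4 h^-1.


t½ = ln2/k = 0.693147/(2.5×10^-4 h^-1)
= 2773 h

2773 h


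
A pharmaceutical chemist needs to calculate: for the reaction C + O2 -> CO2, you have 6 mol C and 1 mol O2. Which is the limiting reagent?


Mole ratio available / coefficient:
  C: 6/1 = 6.000
  O2: 1/1 = 1.000
Smaller ratio is limiting.

O2


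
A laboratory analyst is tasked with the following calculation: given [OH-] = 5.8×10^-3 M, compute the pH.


pOH = -log10([OH-]) = -log10(5.8×10^-3)
= 3 - log10(5.8) = 2.24
pH = 14 - pOH = 14 - 2.24 = 11.76

11.76


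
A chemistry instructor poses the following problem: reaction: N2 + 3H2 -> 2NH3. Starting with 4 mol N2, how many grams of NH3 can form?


Mole ratio NH3:N2 = 2:1
n(NH3) = 4 × 2/1 = 8.000 mol
mass = 8.000 × 17.03 = 136.24 g

136.24 g


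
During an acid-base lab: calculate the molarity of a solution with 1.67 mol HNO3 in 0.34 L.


M = n/V = 1.67/0.34 = 4.912 mol/L

4.912 M


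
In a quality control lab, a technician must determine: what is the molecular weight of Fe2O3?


M(Fe2O3) = 2×55.85 + 3×16.0
= 111.7 + 48.0
= 159.7 g/mol

159.7 g/mol


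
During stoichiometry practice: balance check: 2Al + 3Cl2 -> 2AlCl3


Equation: 2Al + 3Cl2 -> 2AlCl3
Check atoms: Al: 2=2, Cl: 6=6
Balanced

Yes, balanced


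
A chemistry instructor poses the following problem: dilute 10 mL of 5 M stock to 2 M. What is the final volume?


C1V1 = C2V2
5 × 10 = 2 × V2
V2 = 50/2 = 25.0 mL

25.0 mL


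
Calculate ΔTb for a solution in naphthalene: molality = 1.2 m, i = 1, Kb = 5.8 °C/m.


ΔTb = Kb × m × i
= 5.8 × 1.2 × 1
= 6.96 °C

6.96 °C


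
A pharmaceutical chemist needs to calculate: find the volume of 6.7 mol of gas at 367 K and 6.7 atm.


PV = nRT  (R = 0.08206 L·atm/(mol·K))
V = nRT/P = 6.7×0.08206×367/6.7
= 30.116 L

30.116 L


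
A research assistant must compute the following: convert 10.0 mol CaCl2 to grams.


M(CaCl2) = 110.98 g/mol
mass = n × M = 10.0 × 110.98 = 1109.80 g

1109.80 g


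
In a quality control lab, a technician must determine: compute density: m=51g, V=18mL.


ρ = mass/volume
= 51/18
= 2.833 g/mL

2.833 g/mL


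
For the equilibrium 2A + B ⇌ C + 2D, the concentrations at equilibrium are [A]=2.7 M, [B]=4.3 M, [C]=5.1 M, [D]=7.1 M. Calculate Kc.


Kc = [C][D]^2/([A]^2[B])
= (5.1^1 × 7.1^2)/(2.7^2 × 4.3^1)
= 257.091/31.347
= 8.201

8.201


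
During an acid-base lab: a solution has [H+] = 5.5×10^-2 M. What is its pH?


pH = -log10([H+]) = -log10(5.5×10^-2)
= 2 - log10(5.5)
= 2 - 0.74
= 1.26

1.26


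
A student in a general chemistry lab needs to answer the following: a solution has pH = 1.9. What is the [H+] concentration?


[H+] = 10^(-pH) = 10^(-1.9)
= 1.26×10^-2 M

1.26×10^-2 M


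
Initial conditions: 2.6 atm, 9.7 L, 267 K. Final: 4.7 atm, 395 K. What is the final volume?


P1V1/T1 = P2V2/T2
V2 = P1V1T2/(T1P2)
= 2.6×9.7×395/(267×4.7)
= 7.938 L

7.938 L


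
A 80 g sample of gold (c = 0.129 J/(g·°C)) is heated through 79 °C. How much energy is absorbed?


q = mcΔT = 80 × 0.129 × 79
= 815.28 J

815.28 J


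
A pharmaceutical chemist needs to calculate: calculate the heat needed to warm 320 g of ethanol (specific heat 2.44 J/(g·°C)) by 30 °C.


q = mcΔT = 320 × 2.44 × 30
= 23424.00 J

23424.00 J


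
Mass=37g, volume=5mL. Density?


ρ = mass/volume
= 37/5
= 7.4 g/mL

7.4 g/mL
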